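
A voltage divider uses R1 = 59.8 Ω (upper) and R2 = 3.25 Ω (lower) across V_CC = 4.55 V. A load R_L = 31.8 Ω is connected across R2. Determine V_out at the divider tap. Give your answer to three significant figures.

V_out ≈ 0.214 V

First combine the lower leg with the load: R2 ‖ R_L = 2.949 Ω.
Then V_out = V_CC · R2'/(R1 + R2') = 4.55 × 2.949/62.75 = 0.2138 V.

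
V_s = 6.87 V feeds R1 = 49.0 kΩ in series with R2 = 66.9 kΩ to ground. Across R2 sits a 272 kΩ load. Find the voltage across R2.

R2 ‖ R_L = (66.9 × 272)/(66.9 + 272) = 53.69 kΩ.
Voltage divider with the loaded lower leg: V_out = 6.87 × 53.69/(49.0 + 53.69) = 6.87 × 0.5229 = 3.592 V.

V_out ≈ 3.59 V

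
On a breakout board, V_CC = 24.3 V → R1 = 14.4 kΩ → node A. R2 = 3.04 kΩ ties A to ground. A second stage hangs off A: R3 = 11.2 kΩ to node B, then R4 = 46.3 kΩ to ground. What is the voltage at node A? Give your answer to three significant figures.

Node A sees R2 in parallel with the series input of stage 2, R3 + R4 = 57.50 kΩ.
Effective lower resistance at A: R2 ‖ 57.50 = 2.887 kΩ.
First divider: V_A = V_CC · 2.887/(14.4 + 2.887) = 4.059 V.

V_A ≈ 4.06 V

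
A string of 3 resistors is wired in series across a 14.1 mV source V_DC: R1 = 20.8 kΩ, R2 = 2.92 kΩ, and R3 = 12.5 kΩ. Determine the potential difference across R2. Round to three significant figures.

ΣR = 20.8 + 2.92 + 12.5 = 36.22 kΩ.
Voltage divider: V = V_DC · (2.920 / 36.22) = 14.1 × 0.08062 = 1.137 mV.

V ≈ 1.14 mV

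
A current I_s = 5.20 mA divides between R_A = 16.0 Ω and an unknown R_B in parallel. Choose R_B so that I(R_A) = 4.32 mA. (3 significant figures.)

R_B ≈ 78.5 Ω

The fraction through R_A equals R_B/(R_A+R_B).
4.32/5.20 = R_B/(R_A + R_B) → R_B = R_A · (0.8308)/(1 − 0.8308) = 16.0 × 4.909 = 78.55 Ω.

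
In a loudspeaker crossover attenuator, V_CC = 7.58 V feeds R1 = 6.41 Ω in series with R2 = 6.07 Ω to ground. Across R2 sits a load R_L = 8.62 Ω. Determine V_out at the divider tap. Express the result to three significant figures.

First combine the lower leg with the load: R2 ‖ R_L = 3.562 Ω.
Then V_out = V_CC · R2'/(R1 + R2') = 7.58 × 3.562/9.972 = 2.707 V.
(Unloaded it would be 3.69 V; the load pulls it down.)

V_out ≈ 2.71 V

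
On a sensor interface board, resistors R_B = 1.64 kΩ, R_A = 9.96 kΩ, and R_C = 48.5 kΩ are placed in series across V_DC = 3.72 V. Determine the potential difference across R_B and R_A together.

ΣR = 1.64 + 9.96 + 48.5 = 60.10 kΩ.
R_{R_B..R_A} = 1.64 + 9.96 = 11.60 kΩ.
By the voltage-divider rule, V = 3.72 × 11.60/60.10 = 0.7180 V.

V ≈ 0.718 V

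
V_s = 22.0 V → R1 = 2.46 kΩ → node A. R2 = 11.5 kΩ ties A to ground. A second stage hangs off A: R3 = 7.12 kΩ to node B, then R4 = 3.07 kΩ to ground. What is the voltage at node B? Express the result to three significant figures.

Looking into the second stage from A: R3 + R4 = 10.19 kΩ appears in parallel with R2.
R2 ‖ (R3+R4) = 5.403 kΩ.
First divider: V_A = V_s · 5.403/(2.46 + 5.403) = 15.12 V.
Stage 2 is unloaded, so V_B = V_A · R4/(R3+R4) = 15.12 × 3.07/10.19 = 4.554 V.

V_B ≈ 4.55 V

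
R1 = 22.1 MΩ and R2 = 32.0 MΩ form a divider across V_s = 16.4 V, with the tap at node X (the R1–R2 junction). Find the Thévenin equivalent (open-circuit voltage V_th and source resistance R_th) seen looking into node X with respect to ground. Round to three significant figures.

V_th ≈ 9.70 V, R_th ≈ 13.1 MΩ

With X open, the divider is unloaded: V_th = 16.4 × 32.0/54.10 = 9.701 V.
With V_s suppressed (replaced by a short), R_th = R1 ‖ R2 = (22.10 × 32.0)/(22.10 + 32.0) = 13.07 MΩ.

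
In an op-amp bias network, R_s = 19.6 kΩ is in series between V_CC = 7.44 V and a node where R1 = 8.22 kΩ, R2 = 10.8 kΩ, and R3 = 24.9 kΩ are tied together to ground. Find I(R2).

Equivalent of the parallel group: R_p = 3.931 kΩ.
Node voltage V_A = V_CC · R_p/(R_s + R_p) = 7.44 × 0.1670 = 1.243 V.
I(R2) = V_A / R2 = 1.243/10.8 = 0.1151 mA.

I ≈ 0.115 mA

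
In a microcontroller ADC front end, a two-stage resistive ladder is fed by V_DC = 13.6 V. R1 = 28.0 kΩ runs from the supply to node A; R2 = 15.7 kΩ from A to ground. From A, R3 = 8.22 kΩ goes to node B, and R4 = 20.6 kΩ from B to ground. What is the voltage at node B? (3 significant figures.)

The second stage (R3 + R4 = 28.82 kΩ) loads node A in parallel with R2.
Effective lower resistance at A: R2 ‖ 28.82 = 10.16 kΩ.
V_A = 13.6 × 10.16/(28.0 + 10.16) = 3.622 V.
Stage 2 is unloaded, so V_B = V_A · R4/(R3+R4) = 3.622 × 20.6/28.82 = 2.589 V.

V_B ≈ 2.59 V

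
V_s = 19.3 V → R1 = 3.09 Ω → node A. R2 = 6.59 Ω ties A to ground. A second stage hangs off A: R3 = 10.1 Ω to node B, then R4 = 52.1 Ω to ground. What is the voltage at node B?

V_B ≈ 10.6 V

Node A sees R2 in parallel with the series input of stage 2, R3 + R4 = 62.20 Ω.
R2 ‖ (R3+R4) = 5.959 Ω.
First divider: V_A = V_s · 5.959/(3.09 + 5.959) = 12.71 V.
V_B = V_A × 0.8376 = 10.65 V.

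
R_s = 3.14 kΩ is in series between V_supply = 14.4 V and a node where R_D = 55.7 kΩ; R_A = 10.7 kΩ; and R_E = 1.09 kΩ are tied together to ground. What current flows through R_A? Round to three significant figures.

Parallel bank: R_p = 1/(1/55.7 + 1/10.7 + 1/1.09) = 0.9720 kΩ.
V_A by voltage divider: V_A = 14.4 × 0.9720/(3.14 + 0.9720) = 3.404 V.
Branch current I = V_A/R_A = 3.404/10.7 = 0.3181 mA.

I ≈ 0.318 mA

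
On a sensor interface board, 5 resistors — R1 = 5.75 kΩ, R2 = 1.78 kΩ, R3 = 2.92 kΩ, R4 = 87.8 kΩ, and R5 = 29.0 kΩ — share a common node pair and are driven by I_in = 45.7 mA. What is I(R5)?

Total conductance ΣG = 1/5.75 + 1/1.78 + 1/2.92 + 1/87.8 + 1/29.0 = 1.124 (units of 1/kΩ).
Current divider: I(R5) = I_in · G_k/ΣG = 45.7 × (0.03448/1.124) = 45.7 × 0.03068 = 1.402 mA.

I ≈ 1.40 mA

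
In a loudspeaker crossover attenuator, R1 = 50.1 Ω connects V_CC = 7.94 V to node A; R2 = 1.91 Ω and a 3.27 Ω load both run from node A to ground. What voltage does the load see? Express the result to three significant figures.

The load sits in parallel with R2, giving an effective lower resistance R2' = R2·R_L/(R2+R_L) = 1.206 Ω.
Then V_out = V_CC · R2'/(R1 + R2') = 7.94 × 1.206/51.31 = 0.1866 V.

V_out ≈ 0.187 V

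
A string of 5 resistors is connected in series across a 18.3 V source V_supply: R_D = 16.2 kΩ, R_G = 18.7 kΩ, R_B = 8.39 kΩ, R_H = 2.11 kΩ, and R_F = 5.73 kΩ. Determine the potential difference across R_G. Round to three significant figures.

Total series resistance ΣR = 16.2 + 18.7 + 8.39 + 2.11 + 5.73 = 51.13 kΩ.
By the voltage-divider rule, V = 18.3 × 18.70/51.13 = 6.693 V.

V ≈ 6.69 V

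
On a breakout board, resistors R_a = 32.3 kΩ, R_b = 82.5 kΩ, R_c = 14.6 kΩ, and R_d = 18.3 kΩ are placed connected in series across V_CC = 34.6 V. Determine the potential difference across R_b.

ΣR = 32.3 + 82.5 + 14.6 + 18.3 = 147.7 kΩ.
Voltage divider: V = V_CC · (82.50 / 147.7) = 34.6 × 0.5586 = 19.33 V.

V ≈ 19.3 V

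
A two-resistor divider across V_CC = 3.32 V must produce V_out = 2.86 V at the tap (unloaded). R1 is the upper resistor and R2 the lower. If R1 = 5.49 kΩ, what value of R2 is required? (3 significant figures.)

R2 ≈ 34.1 kΩ

V_out/V_CC = R2/(R1+R2) = 0.8614.
Rearranging, R2 = R1·k/(1−k) = 5.49 × 6.217 = 34.13 kΩ.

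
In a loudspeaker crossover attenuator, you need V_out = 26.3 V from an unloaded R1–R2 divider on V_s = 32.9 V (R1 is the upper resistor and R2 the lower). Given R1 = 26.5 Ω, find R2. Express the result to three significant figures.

R2 ≈ 106 Ω

The divider ratio is R2/(R1+R2) = 26.3/32.9 = 0.7994.
Rearranging, R2 = R1·k/(1−k) = 26.5 × 3.985 = 105.6 Ω.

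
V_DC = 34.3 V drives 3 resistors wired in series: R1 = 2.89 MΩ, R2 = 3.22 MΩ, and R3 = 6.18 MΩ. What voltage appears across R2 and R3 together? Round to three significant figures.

V ≈ 26.2 V

Series total: ΣR = 2.89 + 3.22 + 6.18 = 12.29 MΩ.
R_{R2..R3} = 3.22 + 6.18 = 9.400 MΩ.
By the voltage-divider rule, V = 34.3 × 9.400/12.29 = 26.23 V.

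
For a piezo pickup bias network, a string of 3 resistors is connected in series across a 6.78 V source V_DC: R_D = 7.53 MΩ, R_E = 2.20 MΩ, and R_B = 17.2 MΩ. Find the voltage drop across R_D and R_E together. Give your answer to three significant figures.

Series total: ΣR = 7.53 + 2.20 + 17.2 = 26.93 MΩ.
R_{R_D..R_E} = 7.53 + 2.20 = 9.730 MΩ.
By the voltage-divider rule, V = 6.78 × 9.730/26.93 = 2.450 V.

V ≈ 2.45 V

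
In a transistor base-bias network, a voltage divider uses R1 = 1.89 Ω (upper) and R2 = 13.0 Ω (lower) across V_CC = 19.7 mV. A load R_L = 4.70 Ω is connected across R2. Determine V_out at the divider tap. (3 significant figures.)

V_out ≈ 12.7 mV

The load sits in parallel with R2, giving an effective lower resistance R2' = R2·R_L/(R2+R_L) = 3.452 Ω.
Now apply the divider: V_out = 19.7 × 0.6462 = 12.73 mV.
(Unloaded it would be 17.2 mV; the load pulls it down.)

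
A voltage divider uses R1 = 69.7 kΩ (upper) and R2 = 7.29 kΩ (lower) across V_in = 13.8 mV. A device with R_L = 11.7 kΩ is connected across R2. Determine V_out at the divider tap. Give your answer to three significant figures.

V_out ≈ 0.835 mV

R2 ‖ R_L = (7.29 × 11.7)/(7.29 + 11.7) = 4.491 kΩ.
Then V_out = V_in · R2'/(R1 + R2') = 13.8 × 4.491/74.19 = 0.8354 mV.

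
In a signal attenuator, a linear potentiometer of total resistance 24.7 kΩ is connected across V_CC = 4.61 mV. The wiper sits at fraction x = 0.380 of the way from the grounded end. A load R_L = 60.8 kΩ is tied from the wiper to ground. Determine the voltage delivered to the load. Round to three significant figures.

V_out ≈ 1.60 mV

The pot divides into 15.31 kΩ above the wiper and 9.386 kΩ below.
Lower segment in parallel with the load: 9.386 ‖ 60.8 = 8.131 kΩ.
Then V_out = V_CC · 8.131/(15.31 + 8.131) = 1.599 mV.
(Unloaded: V_out = x·V_CC = 1.75 mV.)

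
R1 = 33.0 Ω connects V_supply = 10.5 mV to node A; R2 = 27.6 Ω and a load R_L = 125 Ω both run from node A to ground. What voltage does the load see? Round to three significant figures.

First combine the lower leg with the load: R2 ‖ R_L = 22.61 Ω.
Voltage divider with the loaded lower leg: V_out = 10.5 × 22.61/(33.0 + 22.61) = 10.5 × 0.4066 = 4.269 mV.
(Unloaded it would be 4.78 mV; the load pulls it down.)

V_out ≈ 4.27 mV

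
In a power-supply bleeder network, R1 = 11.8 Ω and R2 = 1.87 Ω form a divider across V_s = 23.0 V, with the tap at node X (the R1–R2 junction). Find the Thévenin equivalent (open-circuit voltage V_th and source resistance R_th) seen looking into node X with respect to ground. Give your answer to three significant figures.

V_th ≈ 3.15 V, R_th ≈ 1.61 Ω

With X open, the divider is unloaded: V_th = 23.0 × 1.87/13.67 = 3.146 V.
Looking into X with the source shorted: R_th = R1·R2/(R1+R2) = 11.80 × 1.87/13.67 = 1.614 Ω.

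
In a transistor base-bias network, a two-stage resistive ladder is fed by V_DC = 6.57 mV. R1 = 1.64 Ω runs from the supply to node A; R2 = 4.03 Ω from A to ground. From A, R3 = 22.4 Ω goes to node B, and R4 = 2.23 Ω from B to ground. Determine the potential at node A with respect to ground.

V_A ≈ 4.46 mV

Node A sees R2 in parallel with the series input of stage 2, R3 + R4 = 24.63 Ω.
R2 ‖ (R3+R4) = 3.463 Ω.
So V_A = 6.57 × 0.6786 = 4.459 mV.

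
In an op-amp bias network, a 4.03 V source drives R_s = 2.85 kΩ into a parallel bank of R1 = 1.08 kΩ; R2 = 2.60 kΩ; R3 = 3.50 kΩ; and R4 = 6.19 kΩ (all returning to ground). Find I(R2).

I ≈ 0.258 mA

Equivalent of the parallel group: R_p = 0.5689 kΩ.
V_A by voltage divider: V_A = 4.03 × 0.5689/(2.85 + 0.5689) = 0.6706 V.
Branch current I = V_A/R2 = 0.6706/2.60 = 0.2579 mA.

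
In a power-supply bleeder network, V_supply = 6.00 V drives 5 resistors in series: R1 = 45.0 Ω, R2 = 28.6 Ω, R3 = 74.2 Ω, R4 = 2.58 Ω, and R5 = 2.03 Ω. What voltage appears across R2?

Series total: ΣR = 45.0 + 28.6 + 74.2 + 2.58 + 2.03 = 152.4 Ω.
V = V_supply · R/ΣR = 6.00 × 0.1877 = 1.126 V.

V ≈ 1.13 V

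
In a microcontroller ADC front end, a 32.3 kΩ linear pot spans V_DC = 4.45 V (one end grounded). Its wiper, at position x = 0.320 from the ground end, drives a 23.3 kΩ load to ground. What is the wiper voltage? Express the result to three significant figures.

V_out ≈ 1.09 V

The pot divides into 21.96 kΩ above the wiper and 10.34 kΩ below.
Lower segment in parallel with the load: 10.34 ‖ 23.3 = 7.160 kΩ.
Loaded-divider output: V_out = 4.45 × 0.2458 = 1.094 V.
(Unloaded: V_out = x·V_DC = 1.42 V.)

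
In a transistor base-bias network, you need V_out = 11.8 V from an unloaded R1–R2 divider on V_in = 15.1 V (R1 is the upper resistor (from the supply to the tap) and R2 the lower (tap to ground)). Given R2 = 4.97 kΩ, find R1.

Required fraction k = V_out/V_in = 0.7815.
So R1 = R2 · (V_in/V_out − 1) = 4.97 × (15.1/11.8 − 1) = 4.97 × 0.2797 = 1.390 kΩ.

R1 ≈ 1.39 kΩ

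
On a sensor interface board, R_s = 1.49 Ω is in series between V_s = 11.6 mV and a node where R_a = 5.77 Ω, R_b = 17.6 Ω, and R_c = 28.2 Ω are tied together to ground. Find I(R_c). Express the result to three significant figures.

Combine the parallel branches: R_p = (1/5.77 + 1/17.6 + 1/28.2)⁻¹ = 3.765 Ω.
Node voltage V_A = V_s · R_p/(R_s + R_p) = 11.6 × 0.7165 = 8.311 mV.
I(R_c) = V_A / R_c = 8.311/28.2 = 0.2947 mA.

I ≈ 0.295 mA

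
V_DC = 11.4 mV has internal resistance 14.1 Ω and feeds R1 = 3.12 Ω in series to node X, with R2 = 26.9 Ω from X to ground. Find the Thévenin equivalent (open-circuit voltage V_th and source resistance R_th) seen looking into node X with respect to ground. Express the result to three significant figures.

R1' = 14.1 + 3.12 = 17.22 Ω (source resistance + R1).
V_th is the unloaded tap voltage: V_DC · R2/(R1'+R2) = 11.4 × 0.6097 = 6.951 mV.
With V_DC suppressed (replaced by a short), R_th = R1' ‖ R2 = (17.22 × 26.9)/(17.22 + 26.9) = 10.50 Ω.

V_th ≈ 6.95 mV, R_th ≈ 10.5 Ω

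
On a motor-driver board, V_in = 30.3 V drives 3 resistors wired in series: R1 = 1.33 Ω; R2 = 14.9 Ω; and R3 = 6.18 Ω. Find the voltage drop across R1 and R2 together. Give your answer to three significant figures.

ΣR = 1.33 + 14.9 + 6.18 = 22.41 Ω.
R_{R1..R2} = 1.33 + 14.9 = 16.23 Ω.
Voltage divider: V = V_in · (16.23 / 22.41) = 30.3 × 0.7242 = 21.94 V.

V ≈ 21.9 V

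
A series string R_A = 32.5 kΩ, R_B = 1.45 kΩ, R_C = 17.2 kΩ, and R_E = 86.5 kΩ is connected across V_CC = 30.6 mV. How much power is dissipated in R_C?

P ≈ 0.850 nW

Series current I = V_CC/ΣR = 30.6/137.7 = 0.2223 µA.
P(R_C) = I²·R_C = (0.2223)² × 17.2 = 0.8500 nW.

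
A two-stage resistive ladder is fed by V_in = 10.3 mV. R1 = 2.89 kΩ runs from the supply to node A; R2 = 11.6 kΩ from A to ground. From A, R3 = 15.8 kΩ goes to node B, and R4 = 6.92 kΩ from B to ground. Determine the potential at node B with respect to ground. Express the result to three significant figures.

Node A sees R2 in parallel with the series input of stage 2, R3 + R4 = 22.72 kΩ.
Effective lower resistance at A: R2 ‖ 22.72 = 7.679 kΩ.
V_A = 10.3 × 7.679/(2.89 + 7.679) = 7.484 mV.
Stage 2 is unloaded, so V_B = V_A · R4/(R3+R4) = 7.484 × 6.92/22.72 = 2.279 mV.

V_B ≈ 2.28 mV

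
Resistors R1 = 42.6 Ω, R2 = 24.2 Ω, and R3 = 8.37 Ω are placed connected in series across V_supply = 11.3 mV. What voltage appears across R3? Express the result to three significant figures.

V ≈ 1.26 mV

ΣR = 42.6 + 24.2 + 8.37 = 75.17 Ω.
Voltage divider: V = V_supply · (8.370 / 75.17) = 11.3 × 0.1113 = 1.258 mV.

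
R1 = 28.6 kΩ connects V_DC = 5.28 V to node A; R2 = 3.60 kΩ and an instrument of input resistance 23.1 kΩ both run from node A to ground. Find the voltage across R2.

The load sits in parallel with R2, giving an effective lower resistance R2' = R2·R_L/(R2+R_L) = 3.115 kΩ.
Now apply the divider: V_out = 5.28 × 0.09821 = 0.5185 V.

V_out ≈ 0.519 V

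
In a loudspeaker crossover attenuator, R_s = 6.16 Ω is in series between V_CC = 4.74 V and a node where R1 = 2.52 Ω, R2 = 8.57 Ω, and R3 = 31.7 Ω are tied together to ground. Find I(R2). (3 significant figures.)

Equivalent of the parallel group: R_p = 1.835 Ω.
V_A by voltage divider: V_A = 4.74 × 1.835/(6.16 + 1.835) = 1.088 V.
I(R2) = V_A / R2 = 1.088/8.57 = 0.1269 A.
(Equivalently: I_total = 0.5929 A, then current-divider fraction G_k/ΣG = 0.2141.)

I ≈ 0.127 A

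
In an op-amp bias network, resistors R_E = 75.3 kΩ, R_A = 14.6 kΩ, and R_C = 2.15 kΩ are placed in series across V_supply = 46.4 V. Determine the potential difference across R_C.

V ≈ 1.08 V

Total series resistance ΣR = 75.3 + 14.6 + 2.15 = 92.05 kΩ.
V = V_supply · R/ΣR = 46.4 × 0.02336 = 1.084 V.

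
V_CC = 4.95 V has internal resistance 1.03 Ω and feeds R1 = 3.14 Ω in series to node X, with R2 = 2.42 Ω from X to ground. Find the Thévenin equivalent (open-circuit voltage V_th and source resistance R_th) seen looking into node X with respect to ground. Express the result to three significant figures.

V_th ≈ 1.82 V, R_th ≈ 1.53 Ω

R1' = 1.03 + 3.14 = 4.170 Ω (source resistance + R1).
Open-circuit (no load on X): V_th = V_CC · R2/(R1' + R2) = 4.95 × 2.42/(4.170 + 2.42) = 1.818 V.
Zeroing V_CC shorts the top of R1' to ground, so R_th = R1' ‖ R2 = 1.531 Ω.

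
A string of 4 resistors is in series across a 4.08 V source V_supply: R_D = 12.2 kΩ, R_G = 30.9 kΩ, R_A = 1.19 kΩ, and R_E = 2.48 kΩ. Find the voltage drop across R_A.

V ≈ 0.104 V

Series total: ΣR = 12.2 + 30.9 + 1.19 + 2.48 = 46.77 kΩ.
V = V_supply · R/ΣR = 4.08 × 0.02544 = 0.1038 V.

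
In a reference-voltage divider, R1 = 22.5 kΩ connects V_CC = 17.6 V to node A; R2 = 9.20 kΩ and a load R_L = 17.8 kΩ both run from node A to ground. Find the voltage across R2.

The load sits in parallel with R2, giving an effective lower resistance R2' = R2·R_L/(R2+R_L) = 6.065 kΩ.
Then V_out = V_CC · R2'/(R1 + R2') = 17.6 × 6.065/28.57 = 3.737 V.
(Unloaded it would be 5.11 V; the load pulls it down.)

V_out ≈ 3.74 V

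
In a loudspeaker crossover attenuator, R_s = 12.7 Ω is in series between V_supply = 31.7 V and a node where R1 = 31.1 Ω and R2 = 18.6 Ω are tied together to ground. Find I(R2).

I ≈ 0.815 A

Equivalent of the parallel group: R_p = 11.64 Ω.
V_A = 31.7 × 11.64/24.34 = 15.16 V.
I(R2) = V_A / R2 = 15.16/18.6 = 0.8150 A.
(Check via current divider: I_total = 1.302 A; share G_k/ΣG = 0.6258 → same result.)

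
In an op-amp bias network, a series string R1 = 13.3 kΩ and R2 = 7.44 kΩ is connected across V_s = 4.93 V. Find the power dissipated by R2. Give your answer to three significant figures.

P ≈ 0.420 mW

ΣR = 20.74 kΩ → I = 4.93/20.74 = 0.2377 mA.
V(R2) = I·R = 1.769 V; P = V·I = 1.769 × 0.2377 = 0.4204 mW.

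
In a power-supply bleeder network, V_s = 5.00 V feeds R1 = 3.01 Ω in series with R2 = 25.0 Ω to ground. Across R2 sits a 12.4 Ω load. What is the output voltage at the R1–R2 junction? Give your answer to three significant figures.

The load sits in parallel with R2, giving an effective lower resistance R2' = R2·R_L/(R2+R_L) = 8.289 Ω.
Voltage divider with the loaded lower leg: V_out = 5.00 × 8.289/(3.01 + 8.289) = 5.00 × 0.7336 = 3.668 V.
(Unloaded it would be 4.46 V; the load pulls it down.)

V_out ≈ 3.67 V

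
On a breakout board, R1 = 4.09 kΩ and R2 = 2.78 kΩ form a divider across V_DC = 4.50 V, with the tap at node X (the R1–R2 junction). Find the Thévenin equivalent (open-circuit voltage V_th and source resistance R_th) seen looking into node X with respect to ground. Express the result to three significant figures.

Open-circuit (no load on X): V_th = V_DC · R2/(R1 + R2) = 4.50 × 2.78/(4.090 + 2.78) = 1.821 V.
With V_DC suppressed (replaced by a short), R_th = R1 ‖ R2 = (4.090 × 2.78)/(4.090 + 2.78) = 1.655 kΩ.

V_th ≈ 1.82 V, R_th ≈ 1.66 kΩ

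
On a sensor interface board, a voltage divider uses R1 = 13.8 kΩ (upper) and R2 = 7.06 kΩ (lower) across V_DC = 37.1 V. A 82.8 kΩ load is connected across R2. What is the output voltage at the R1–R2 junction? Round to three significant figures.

V_out ≈ 11.9 V

The load sits in parallel with R2, giving an effective lower resistance R2' = R2·R_L/(R2+R_L) = 6.505 kΩ.
Voltage divider with the loaded lower leg: V_out = 37.1 × 6.505/(13.8 + 6.505) = 37.1 × 0.3204 = 11.89 V.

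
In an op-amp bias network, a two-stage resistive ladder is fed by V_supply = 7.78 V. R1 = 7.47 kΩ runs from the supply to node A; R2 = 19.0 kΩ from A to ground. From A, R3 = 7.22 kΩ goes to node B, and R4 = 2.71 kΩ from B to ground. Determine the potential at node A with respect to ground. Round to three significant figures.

V_A ≈ 3.63 V

Looking into the second stage from A: R3 + R4 = 9.930 kΩ appears in parallel with R2.
Effective lower resistance at A: R2 ‖ 9.930 = 6.522 kΩ.
So V_A = 7.78 × 0.4661 = 3.626 V.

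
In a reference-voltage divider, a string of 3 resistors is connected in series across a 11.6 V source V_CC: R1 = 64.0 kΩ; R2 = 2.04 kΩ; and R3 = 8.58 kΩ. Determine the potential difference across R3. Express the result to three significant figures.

V ≈ 1.33 V

ΣR = 64.0 + 2.04 + 8.58 = 74.62 kΩ.
V = V_CC · R/ΣR = 11.6 × 0.1150 = 1.334 V.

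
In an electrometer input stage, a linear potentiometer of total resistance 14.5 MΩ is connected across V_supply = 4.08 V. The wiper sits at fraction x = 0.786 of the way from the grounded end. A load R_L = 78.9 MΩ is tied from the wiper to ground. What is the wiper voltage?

V_out ≈ 3.11 V

The pot divides into 3.103 MΩ above the wiper and 11.40 MΩ below.
Lower segment in parallel with the load: 11.40 ‖ 78.9 = 9.959 MΩ.
V_out = 4.08 × 9.959/(3.103 + 9.959) = 3.111 V.
(Unloaded: V_out = x·V_supply = 3.21 V.)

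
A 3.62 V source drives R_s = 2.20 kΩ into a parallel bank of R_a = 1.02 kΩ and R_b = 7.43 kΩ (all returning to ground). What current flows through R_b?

Parallel bank: R_p = 1/(1/1.02 + 1/7.43) = 0.8969 kΩ.
V_A = 3.62 × 0.8969/3.097 = 1.048 V.
I(R_b) = V_A / R_b = 1.048/7.43 = 0.1411 mA.

I ≈ 0.141 mA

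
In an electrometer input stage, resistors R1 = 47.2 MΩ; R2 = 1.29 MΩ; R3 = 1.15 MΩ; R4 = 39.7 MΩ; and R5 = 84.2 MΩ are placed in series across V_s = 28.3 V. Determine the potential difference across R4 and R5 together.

Total series resistance ΣR = 47.2 + 1.29 + 1.15 + 39.7 + 84.2 = 173.5 MΩ.
R_{R4..R5} = 39.7 + 84.2 = 123.9 MΩ.
V = V_s · R/ΣR = 28.3 × 0.7140 = 20.20 V.

V ≈ 20.2 V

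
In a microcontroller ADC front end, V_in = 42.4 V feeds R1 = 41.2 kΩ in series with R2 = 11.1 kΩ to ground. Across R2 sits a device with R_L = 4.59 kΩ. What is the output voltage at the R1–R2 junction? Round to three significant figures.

V_out ≈ 3.10 V

R2 ‖ R_L = (11.1 × 4.59)/(11.1 + 4.59) = 3.247 kΩ.
Voltage divider with the loaded lower leg: V_out = 42.4 × 3.247/(41.2 + 3.247) = 42.4 × 0.07306 = 3.098 V.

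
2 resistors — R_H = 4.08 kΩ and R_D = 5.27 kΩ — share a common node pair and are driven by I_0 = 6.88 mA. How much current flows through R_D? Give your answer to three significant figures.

For two parallel branches, I_k = I_0 · (other R)/(sum of R).
So I = 6.88 × 4.08/9.350 = 3.002 mA.

I ≈ 3.00 mA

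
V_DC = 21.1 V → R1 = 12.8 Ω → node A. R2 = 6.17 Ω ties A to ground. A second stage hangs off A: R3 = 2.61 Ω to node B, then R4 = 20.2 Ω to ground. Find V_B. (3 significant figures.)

Node A sees R2 in parallel with the series input of stage 2, R3 + R4 = 22.81 Ω.
R2 ‖ (R3+R4) = 4.856 Ω.
So V_A = 21.1 × 0.2750 = 5.804 V.
Then the unloaded second divider: V_B = V_A × R4/(R3+R4) = 5.804 × 0.8856 = 5.139 V.

V_B ≈ 5.14 V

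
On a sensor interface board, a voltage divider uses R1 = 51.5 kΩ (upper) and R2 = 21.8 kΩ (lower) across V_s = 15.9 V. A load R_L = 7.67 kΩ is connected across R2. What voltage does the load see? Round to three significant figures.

R2 ‖ R_L = (21.8 × 7.67)/(21.8 + 7.67) = 5.674 kΩ.
Then V_out = V_s · R2'/(R1 + R2') = 15.9 × 5.674/57.17 = 1.578 V.
(Unloaded it would be 4.73 V; the load pulls it down.)

V_out ≈ 1.58 V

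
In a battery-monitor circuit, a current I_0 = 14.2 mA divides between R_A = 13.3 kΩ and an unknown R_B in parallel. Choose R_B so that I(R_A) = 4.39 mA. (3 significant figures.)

Two-branch current divider: I_A = I_0 · R_B/(R_A + R_B).
With f = 0.3092, R_B = R_A · f/(1−f) = 13.3 × 0.4475 = 5.952 kΩ.

R_B ≈ 5.95 kΩ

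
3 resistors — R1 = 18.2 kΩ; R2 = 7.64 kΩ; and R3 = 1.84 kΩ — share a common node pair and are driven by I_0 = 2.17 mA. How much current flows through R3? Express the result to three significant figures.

ΣG = 1/18.2 + 1/7.64 + 1/1.84 = 0.7293.
By the current-divider rule, I = I_0 · G_k/ΣG = 2.17 × 0.7452 = 1.617 mA.

I ≈ 1.62 mA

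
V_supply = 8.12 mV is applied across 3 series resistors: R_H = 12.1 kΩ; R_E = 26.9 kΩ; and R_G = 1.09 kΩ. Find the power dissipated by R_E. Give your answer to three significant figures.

P ≈ 1.10 nW

The common current is I = 8.12/40.09 = 0.2025 µA.
P = I²R = 0.04102 × 26.9 = 1.104 nW.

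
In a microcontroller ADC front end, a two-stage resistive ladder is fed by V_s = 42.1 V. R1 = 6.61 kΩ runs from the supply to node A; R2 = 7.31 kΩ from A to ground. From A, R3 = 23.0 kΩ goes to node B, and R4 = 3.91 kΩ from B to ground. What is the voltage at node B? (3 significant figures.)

Node A sees R2 in parallel with the series input of stage 2, R3 + R4 = 26.91 kΩ.
R2 ‖ (R3+R4) = 5.748 kΩ.
First divider: V_A = V_s · 5.748/(6.61 + 5.748) = 19.58 V.
V_B = V_A × 0.1453 = 2.845 V.

V_B ≈ 2.85 V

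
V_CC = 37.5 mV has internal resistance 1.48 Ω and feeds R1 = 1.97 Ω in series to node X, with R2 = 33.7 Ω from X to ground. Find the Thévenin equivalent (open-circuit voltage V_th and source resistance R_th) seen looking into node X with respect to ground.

R1' = 1.48 + 1.97 = 3.450 Ω (source resistance + R1).
Open-circuit (no load on X): V_th = V_CC · R2/(R1' + R2) = 37.5 × 33.7/(3.450 + 33.7) = 34.02 mV.
With V_CC suppressed (replaced by a short), R_th = R1' ‖ R2 = (3.450 × 33.7)/(3.450 + 33.7) = 3.130 Ω.

V_th ≈ 34.0 mV, R_th ≈ 3.13 Ω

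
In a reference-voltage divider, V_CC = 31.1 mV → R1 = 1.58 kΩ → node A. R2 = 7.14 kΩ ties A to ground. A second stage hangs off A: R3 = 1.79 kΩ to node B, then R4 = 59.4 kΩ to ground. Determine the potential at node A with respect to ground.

V_A ≈ 24.9 mV

Node A sees R2 in parallel with the series input of stage 2, R3 + R4 = 61.19 kΩ.
Effective lower resistance at A: R2 ‖ 61.19 = 6.394 kΩ.
First divider: V_A = V_CC · 6.394/(1.58 + 6.394) = 24.94 mV.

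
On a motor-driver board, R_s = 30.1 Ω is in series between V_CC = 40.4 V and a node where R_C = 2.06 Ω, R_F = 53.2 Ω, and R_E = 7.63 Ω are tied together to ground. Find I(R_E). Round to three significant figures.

Parallel bank: R_p = 1/(1/2.06 + 1/53.2 + 1/7.63) = 1.574 Ω.
Node voltage V_A = V_CC · R_p/(R_s + R_p) = 40.4 × 0.04970 = 2.008 V.
I(R_E) = V_A / R_E = 2.008/7.63 = 0.2631 A.

I ≈ 0.263 A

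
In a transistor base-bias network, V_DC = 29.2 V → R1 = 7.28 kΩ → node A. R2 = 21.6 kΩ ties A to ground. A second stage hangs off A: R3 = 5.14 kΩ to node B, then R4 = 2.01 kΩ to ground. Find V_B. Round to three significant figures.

V_B ≈ 3.49 V

Looking into the second stage from A: R3 + R4 = 7.150 kΩ appears in parallel with R2.
R2 ‖ (R3+R4) = 5.372 kΩ.
First divider: V_A = V_DC · 5.372/(7.28 + 5.372) = 12.40 V.
V_B = V_A × 0.2811 = 3.485 V.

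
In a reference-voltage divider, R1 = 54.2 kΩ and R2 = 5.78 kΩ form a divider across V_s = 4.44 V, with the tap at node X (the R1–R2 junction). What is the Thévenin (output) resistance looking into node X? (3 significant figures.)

R_th ≈ 5.22 kΩ

Zeroing V_s shorts the top of R1 to ground, so R_th = R1 ‖ R2 = 5.223 kΩ.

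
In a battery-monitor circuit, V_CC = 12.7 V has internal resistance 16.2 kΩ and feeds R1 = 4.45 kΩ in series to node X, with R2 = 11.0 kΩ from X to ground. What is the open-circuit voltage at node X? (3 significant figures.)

R1' = 16.2 + 4.45 = 20.65 kΩ (source resistance + R1).
Open-circuit (no load on X): V_th = V_CC · R2/(R1' + R2) = 12.7 × 11.0/(20.65 + 11.0) = 4.414 V.

V_th ≈ 4.41 V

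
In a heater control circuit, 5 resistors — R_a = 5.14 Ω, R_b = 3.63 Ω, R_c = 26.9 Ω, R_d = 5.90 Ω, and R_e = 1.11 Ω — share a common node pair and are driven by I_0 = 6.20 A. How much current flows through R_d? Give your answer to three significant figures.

I ≈ 0.666 A

ΣG = 1/5.14 + 1/3.63 + 1/26.9 + 1/5.90 + 1/1.11 = 1.578.
R_d takes the fraction G_k/ΣG = 0.1695/1.578 = 0.1074, so I = 6.20 × 0.1074 = 0.6661 A.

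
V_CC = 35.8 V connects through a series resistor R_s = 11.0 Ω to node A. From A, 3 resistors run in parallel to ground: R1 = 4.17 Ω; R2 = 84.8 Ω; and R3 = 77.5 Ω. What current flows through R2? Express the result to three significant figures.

I ≈ 0.108 A

Equivalent of the parallel group: R_p = 3.781 Ω.
Node voltage V_A = V_CC · R_p/(R_s + R_p) = 35.8 × 0.2558 = 9.157 V.
Branch current I = V_A/R2 = 9.157/84.8 = 0.1080 A.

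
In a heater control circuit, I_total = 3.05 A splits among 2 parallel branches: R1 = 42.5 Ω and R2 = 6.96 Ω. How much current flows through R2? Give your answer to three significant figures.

Two-branch current divider: I_k = I_total · R_other/(R_1 + R_2).
So I = 3.05 × 42.5/49.46 = 2.621 A.

I ≈ 2.62 A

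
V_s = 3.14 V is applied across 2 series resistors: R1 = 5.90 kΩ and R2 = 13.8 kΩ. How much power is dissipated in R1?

ΣR = 19.70 kΩ → I = 3.14/19.70 = 0.1594 mA.
V(R1) = I·R = 0.9404 V; P = V·I = 0.9404 × 0.1594 = 0.1499 mW.

P ≈ 0.150 mW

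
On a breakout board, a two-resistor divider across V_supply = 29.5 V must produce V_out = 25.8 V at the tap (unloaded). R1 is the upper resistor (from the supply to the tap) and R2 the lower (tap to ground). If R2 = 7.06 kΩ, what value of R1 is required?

Required fraction k = V_out/V_supply = 0.8746.
So R1 = R2 · (V_supply/V_out − 1) = 7.06 × (29.5/25.8 − 1) = 7.06 × 0.1434 = 1.012 kΩ.

R1 ≈ 1.01 kΩ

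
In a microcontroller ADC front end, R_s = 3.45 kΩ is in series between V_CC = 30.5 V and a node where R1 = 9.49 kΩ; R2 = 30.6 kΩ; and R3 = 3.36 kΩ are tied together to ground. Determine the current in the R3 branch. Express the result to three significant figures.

Combine the parallel branches: R_p = (1/9.49 + 1/30.6 + 1/3.36)⁻¹ = 2.295 kΩ.
V_A = 30.5 × 2.295/5.745 = 12.19 V.
Branch current I = V_A/R3 = 12.19/3.36 = 3.626 mA.

I ≈ 3.63 mA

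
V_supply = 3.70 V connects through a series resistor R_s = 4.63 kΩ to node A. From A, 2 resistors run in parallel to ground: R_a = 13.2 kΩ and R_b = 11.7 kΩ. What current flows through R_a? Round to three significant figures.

I ≈ 0.160 mA

Parallel bank: R_p = 1/(1/13.2 + 1/11.7) = 6.202 kΩ.
V_A = 3.70 × 6.202/10.83 = 2.119 V.
I(R_a) = V_A / R_a = 2.119/13.2 = 0.1605 mA.
(Check via current divider: I_total = 0.3416 mA; share G_k/ΣG = 0.4699 → same result.)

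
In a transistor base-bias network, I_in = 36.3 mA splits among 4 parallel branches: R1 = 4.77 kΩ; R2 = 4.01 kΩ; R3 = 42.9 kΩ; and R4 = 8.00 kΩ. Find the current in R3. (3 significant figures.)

ΣG = 1/4.77 + 1/4.01 + 1/42.9 + 1/8.00 = 0.6073.
Current divider: I(R3) = I_in · G_k/ΣG = 36.3 × (0.02331/0.6073) = 36.3 × 0.03838 = 1.393 mA.

I ≈ 1.39 mA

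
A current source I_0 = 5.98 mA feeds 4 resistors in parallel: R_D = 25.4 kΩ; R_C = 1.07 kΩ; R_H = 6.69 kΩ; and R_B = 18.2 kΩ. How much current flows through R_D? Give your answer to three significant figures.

I ≈ 0.200 mA

Total conductance ΣG = 1/25.4 + 1/1.07 + 1/6.69 + 1/18.2 = 1.178 (units of 1/kΩ).
R_D takes the fraction G_k/ΣG = 0.03937/1.178 = 0.03341, so I = 5.98 × 0.03341 = 0.1998 mA.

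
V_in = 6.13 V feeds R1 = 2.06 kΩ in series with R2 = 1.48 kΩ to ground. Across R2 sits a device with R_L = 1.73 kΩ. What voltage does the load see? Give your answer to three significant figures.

The load sits in parallel with R2, giving an effective lower resistance R2' = R2·R_L/(R2+R_L) = 0.7976 kΩ.
Then V_out = V_in · R2'/(R1 + R2') = 6.13 × 0.7976/2.858 = 1.711 V.
(Unloaded it would be 2.56 V; the load pulls it down.)

V_out ≈ 1.71 V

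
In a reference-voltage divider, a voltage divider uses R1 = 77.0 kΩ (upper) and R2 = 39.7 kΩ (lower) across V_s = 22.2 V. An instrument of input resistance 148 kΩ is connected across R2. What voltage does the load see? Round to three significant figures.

The load sits in parallel with R2, giving an effective lower resistance R2' = R2·R_L/(R2+R_L) = 31.30 kΩ.
Voltage divider with the loaded lower leg: V_out = 22.2 × 31.30/(77.0 + 31.30) = 22.2 × 0.2890 = 6.417 V.

V_out ≈ 6.42 V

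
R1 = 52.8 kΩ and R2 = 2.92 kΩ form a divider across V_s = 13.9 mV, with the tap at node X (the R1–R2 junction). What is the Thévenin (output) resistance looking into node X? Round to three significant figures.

Zeroing V_s shorts the top of R1 to ground, so R_th = R1 ‖ R2 = 2.767 kΩ.

R_th ≈ 2.77 kΩ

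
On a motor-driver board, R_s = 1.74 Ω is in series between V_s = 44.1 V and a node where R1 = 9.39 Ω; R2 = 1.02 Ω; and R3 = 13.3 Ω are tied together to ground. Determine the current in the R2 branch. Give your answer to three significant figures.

I ≈ 14.3 A

Parallel bank: R_p = 1/(1/9.39 + 1/1.02 + 1/13.3) = 0.8605 Ω.
V_A by voltage divider: V_A = 44.1 × 0.8605/(1.74 + 0.8605) = 14.59 V.
I(R2) = V_A / R2 = 14.59/1.02 = 14.31 A.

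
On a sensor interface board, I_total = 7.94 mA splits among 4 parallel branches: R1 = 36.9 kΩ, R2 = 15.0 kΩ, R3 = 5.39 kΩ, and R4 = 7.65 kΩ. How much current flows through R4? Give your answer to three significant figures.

Total conductance ΣG = 1/36.9 + 1/15.0 + 1/5.39 + 1/7.65 = 0.4100 (units of 1/kΩ).
By the current-divider rule, I = I_total · G_k/ΣG = 7.94 × 0.3188 = 2.531 mA.

I ≈ 2.53 mA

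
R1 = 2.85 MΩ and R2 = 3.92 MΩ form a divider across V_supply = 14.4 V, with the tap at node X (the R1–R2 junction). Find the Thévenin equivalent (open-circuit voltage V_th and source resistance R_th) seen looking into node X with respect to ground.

V_th is the unloaded tap voltage: V_supply · R2/(R1+R2) = 14.4 × 0.5790 = 8.338 V.
With V_supply suppressed (replaced by a short), R_th = R1 ‖ R2 = (2.850 × 3.92)/(2.850 + 3.92) = 1.650 MΩ.

V_th ≈ 8.34 V, R_th ≈ 1.65 MΩ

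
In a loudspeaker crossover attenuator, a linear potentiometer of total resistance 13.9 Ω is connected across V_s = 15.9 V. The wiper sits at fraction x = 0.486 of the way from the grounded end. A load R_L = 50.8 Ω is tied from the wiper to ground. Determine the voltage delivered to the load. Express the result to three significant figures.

V_out ≈ 7.23 V

Split the track: R_lower = x·R_p = 6.755 Ω, R_upper = (1−x)·R_p = 7.145 Ω.
(x·R_p) ‖ R_L = 5.963 Ω.
V_out = 15.9 × 5.963/(7.145 + 5.963) = 7.233 V.
(Unloaded: V_out = x·V_s = 7.73 V.)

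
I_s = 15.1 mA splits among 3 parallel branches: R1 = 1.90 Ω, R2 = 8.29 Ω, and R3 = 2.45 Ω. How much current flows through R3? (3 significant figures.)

ΣG = 1/1.90 + 1/8.29 + 1/2.45 = 1.055.
R3 takes the fraction G_k/ΣG = 0.4082/1.055 = 0.3868, so I = 15.1 × 0.3868 = 5.841 mA.

I ≈ 5.84 mA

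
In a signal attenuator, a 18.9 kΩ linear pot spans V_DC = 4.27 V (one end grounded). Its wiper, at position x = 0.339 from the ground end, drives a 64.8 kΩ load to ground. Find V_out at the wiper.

Split the track: R_lower = x·R_p = 6.407 kΩ, R_upper = (1−x)·R_p = 12.49 kΩ.
Lower segment in parallel with the load: 6.407 ‖ 64.8 = 5.831 kΩ.
Loaded-divider output: V_out = 4.27 × 0.3182 = 1.359 V.

V_out ≈ 1.36 V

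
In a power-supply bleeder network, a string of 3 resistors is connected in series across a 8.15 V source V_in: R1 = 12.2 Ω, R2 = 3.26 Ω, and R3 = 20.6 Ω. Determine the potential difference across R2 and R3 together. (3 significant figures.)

Total series resistance ΣR = 12.2 + 3.26 + 20.6 = 36.06 Ω.
R_{R2..R3} = 3.26 + 20.6 = 23.86 Ω.
V = V_in · R/ΣR = 8.15 × 0.6617 = 5.393 V.

V ≈ 5.39 V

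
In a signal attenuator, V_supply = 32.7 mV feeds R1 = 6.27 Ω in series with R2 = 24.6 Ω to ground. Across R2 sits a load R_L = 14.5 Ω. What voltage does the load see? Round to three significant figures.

V_out ≈ 19.4 mV

The load sits in parallel with R2, giving an effective lower resistance R2' = R2·R_L/(R2+R_L) = 9.123 Ω.
Then V_out = V_supply · R2'/(R1 + R2') = 32.7 × 9.123/15.39 = 19.38 mV.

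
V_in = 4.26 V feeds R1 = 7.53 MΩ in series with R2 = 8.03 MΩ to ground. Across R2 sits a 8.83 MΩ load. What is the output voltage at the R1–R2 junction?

The load sits in parallel with R2, giving an effective lower resistance R2' = R2·R_L/(R2+R_L) = 4.206 MΩ.
Then V_out = V_in · R2'/(R1 + R2') = 4.26 × 4.206/11.74 = 1.527 V.
(Unloaded it would be 2.20 V; the load pulls it down.)

V_out ≈ 1.53 V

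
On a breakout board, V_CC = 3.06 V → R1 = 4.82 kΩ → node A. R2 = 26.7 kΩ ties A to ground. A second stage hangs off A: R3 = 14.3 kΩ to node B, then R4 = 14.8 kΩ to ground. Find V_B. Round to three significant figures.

Looking into the second stage from A: R3 + R4 = 29.10 kΩ appears in parallel with R2.
R2 ‖ (R3+R4) = 13.92 kΩ.
V_A = 3.06 × 13.92/(4.82 + 13.92) = 2.273 V.
Stage 2 is unloaded, so V_B = V_A · R4/(R3+R4) = 2.273 × 14.8/29.10 = 1.156 V.

V_B ≈ 1.16 V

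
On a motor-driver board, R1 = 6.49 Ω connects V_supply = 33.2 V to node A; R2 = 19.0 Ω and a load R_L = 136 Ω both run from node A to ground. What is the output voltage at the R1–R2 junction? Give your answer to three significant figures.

The load sits in parallel with R2, giving an effective lower resistance R2' = R2·R_L/(R2+R_L) = 16.67 Ω.
Voltage divider with the loaded lower leg: V_out = 33.2 × 16.67/(6.49 + 16.67) = 33.2 × 0.7198 = 23.90 V.

V_out ≈ 23.9 V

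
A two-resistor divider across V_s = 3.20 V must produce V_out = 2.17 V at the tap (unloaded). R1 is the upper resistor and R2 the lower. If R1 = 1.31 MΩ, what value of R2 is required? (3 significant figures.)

The divider ratio is R2/(R1+R2) = 2.17/3.20 = 0.6781.
Rearranging, R2 = R1·k/(1−k) = 1.31 × 2.107 = 2.760 MΩ.

R2 ≈ 2.76 MΩ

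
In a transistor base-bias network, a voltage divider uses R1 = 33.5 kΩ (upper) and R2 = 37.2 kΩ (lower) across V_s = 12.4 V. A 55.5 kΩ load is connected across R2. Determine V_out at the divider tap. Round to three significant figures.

V_out ≈ 4.95 V

R2 ‖ R_L = (37.2 × 55.5)/(37.2 + 55.5) = 22.27 kΩ.
Now apply the divider: V_out = 12.4 × 0.3993 = 4.952 V.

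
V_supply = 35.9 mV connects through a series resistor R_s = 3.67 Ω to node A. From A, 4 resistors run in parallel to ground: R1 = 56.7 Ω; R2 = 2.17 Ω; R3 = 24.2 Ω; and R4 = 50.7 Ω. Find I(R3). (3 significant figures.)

Equivalent of the parallel group: R_p = 1.854 Ω.
V_A = 35.9 × 1.854/5.524 = 12.05 mV.
Branch current I = V_A/R3 = 12.05/24.2 = 0.4978 mA.

I ≈ 0.498 mA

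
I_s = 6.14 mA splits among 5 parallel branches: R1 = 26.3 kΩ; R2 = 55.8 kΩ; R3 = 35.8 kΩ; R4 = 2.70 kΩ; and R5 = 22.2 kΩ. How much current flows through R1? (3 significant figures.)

I ≈ 0.468 mA

ΣG = 1/26.3 + 1/55.8 + 1/35.8 + 1/2.70 + 1/22.2 = 0.4993.
By the current-divider rule, I = I_s · G_k/ΣG = 6.14 × 0.07615 = 0.4676 mA.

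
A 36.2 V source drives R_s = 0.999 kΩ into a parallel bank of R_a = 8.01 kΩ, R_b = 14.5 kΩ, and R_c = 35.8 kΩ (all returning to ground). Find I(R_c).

Equivalent of the parallel group: R_p = 4.510 kΩ.
V_A by voltage divider: V_A = 36.2 × 4.510/(0.999 + 4.510) = 29.64 V.
Branch current I = V_A/R_c = 29.64/35.8 = 0.8278 mA.

I ≈ 0.828 mA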